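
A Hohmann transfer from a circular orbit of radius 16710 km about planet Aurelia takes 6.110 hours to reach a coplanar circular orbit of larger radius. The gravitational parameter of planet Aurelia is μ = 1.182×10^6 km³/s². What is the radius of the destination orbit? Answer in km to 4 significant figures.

Transfer time t = 6.110 hours = 21996 s, and t = π√(a_t³/μ).
So a_t = (μ t²/π²)^(1/3) = (1.182×10^6 × (21996)² / π²)^(1/3) = 38696 km.
Since a_t = (r₁ + r₂)/2, r₂ = 2a_t − r₁ = 2×38696 − 16710 = 60682 km.

r₂ = 60680 km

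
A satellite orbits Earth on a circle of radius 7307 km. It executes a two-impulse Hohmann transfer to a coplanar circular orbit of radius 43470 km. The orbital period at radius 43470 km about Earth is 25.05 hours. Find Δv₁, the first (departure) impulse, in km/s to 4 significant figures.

Δv₁ = 2.279 km/s

From Kepler's third law T² = 4π²r³/μ at r = 43470 km, T = 25.05 hours = 25.05 × 3600 s = 90180 s: μ = 4π²r³/T² = 3.98757×10^5 km³/s².
Semi-major axis of the transfer orbit: a_t = (7307 + 43470)/2 = 25388.5 km.
Circular speed at r = 7307 km: v_c = √(μ/r) = 7.387 km/s.
Vis-viva on the transfer ellipse at r = 7307 km gives v_t = √[μ(2/r − 1/a_t)] = 9.666 km/s.
Δv₁ = |v_t − v_c| = |9.666 − 7.387| = 2.279 km/s.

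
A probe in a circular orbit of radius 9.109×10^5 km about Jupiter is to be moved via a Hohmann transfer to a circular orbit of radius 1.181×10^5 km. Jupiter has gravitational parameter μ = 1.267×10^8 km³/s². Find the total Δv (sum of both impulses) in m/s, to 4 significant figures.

The Hohmann ellipse has a_t = (r₁ + r₂)/2 = 5.145×10^5 km.
Circular speed at r₁: v₁ = √(μ/r₁) = √(1.267×10^8/9.109×10^5) = 11.7938 km/s.
On the transfer ellipse at r₁, v² = μ(2/r − 1/a) gives v_a = √[μ(2/r₁ − 1/a_t)] = 5.65048 km/s.
First burn Δv₁ = |v_a − v₁| = 6.143 km/s.
At r₂, v₂ = √(μ/r₂) = 32.75 km/s.
Transfer-orbit speed at r₂: v_p = √[μ(2/r₂ − 1/a_t)] = 43.58 km/s.
Second burn Δv₂ = |v₂ − v_p| = 10.83 km/s.
Δv = Δv₁ + Δv₂ = 6.143 + 10.83 = 16.97 km/s.

Δv = 16970 m/s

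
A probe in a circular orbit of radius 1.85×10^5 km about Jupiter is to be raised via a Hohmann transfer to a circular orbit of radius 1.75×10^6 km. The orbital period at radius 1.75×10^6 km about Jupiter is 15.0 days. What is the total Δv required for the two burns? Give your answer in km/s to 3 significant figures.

From Kepler's third law T² = 4π²r³/μ at r = 1.75×10^6 km, T = 15.0 days = 15.0 × 86400 s = 1.296×10^6 s: μ = 4π²r³/T² = 1.25969×10^8 km³/s².
Semi-major axis of the transfer orbit: a_t = (1.850×10^5 + 1.750×10^6)/2 = 9.675×10^5 km.
At r₁ the circular-orbit speed is v₁ = √(μ/r₁) = 26.09 km/s.
On the transfer ellipse at r₁, vis-viva gives v_p = √[μ(2/r₁ − 1/a_t)] = 35.09 km/s.
First burn Δv₁ = |v_p − v₁| = 9.000 km/s.
Circular speed at r₂: v₂ = √(μ/r₂) = 8.484 km/s.
Transfer-orbit speed at r₂: v_a = √[μ(2/r₂ − 1/a_t)] = 3.710 km/s.
Second burn Δv₂ = |v₂ − v_a| = 4.774 km/s.
Total Δv = Δv₁ + Δv₂ = 13.77 km/s.

Δv = 13.8 km/s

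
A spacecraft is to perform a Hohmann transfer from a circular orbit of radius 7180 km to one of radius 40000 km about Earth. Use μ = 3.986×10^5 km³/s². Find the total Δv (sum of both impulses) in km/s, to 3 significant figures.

Semi-major axis of the transfer orbit: a_t = (7180 + 40000)/2 = 23590 km.
Circular speed at r₁: v₁ = √(μ/r₁) = √(3.986×10^5/7180) = 7.45086 km/s.
On the transfer ellipse at r₁, v² = μ(2/r − 1/a) gives v_p = √[μ(2/r₁ − 1/a_t)] = 9.70225 km/s.
First burn Δv₁ = |v_p − v₁| = 2.2514 km/s.
Circular speed at r₂: v₂ = √(μ/r₂) = 3.15674 km/s.
Transfer-orbit speed at r₂: v_a = √[μ(2/r₂ − 1/a_t)] = 1.74155 km/s.
Second burn Δv₂ = |v₂ − v_a| = 1.4152 km/s.
Δv = Δv₁ + Δv₂ = 2.2514 + 1.4152 = 3.667 km/s.

Δv = 3.67 km/s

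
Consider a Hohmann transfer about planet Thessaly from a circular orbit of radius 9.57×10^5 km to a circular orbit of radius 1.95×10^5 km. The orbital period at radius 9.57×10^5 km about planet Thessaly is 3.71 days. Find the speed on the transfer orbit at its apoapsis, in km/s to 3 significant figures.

From Kepler's third law T² = 4π²r³/μ at r = 9.57×10^5 km, T = 3.71 days = 3.71 × 86400 s = 3.20544×10^5 s: μ = 4π²r³/T² = 3.36760×10^8 km³/s².
The Hohmann ellipse has a_t = (r₁ + r₂)/2 = 5.760×10^5 km.
The apoapsis of the transfer ellipse is at r = 9.570×10^5 km.
Vis-viva: v = √[μ(2/r − 1/a_t)] = √[3.36760×10^8 × (2/9.570×10^5 − 1/5.760×10^5)] = 10.91 km/s.

v = 10.9 km/s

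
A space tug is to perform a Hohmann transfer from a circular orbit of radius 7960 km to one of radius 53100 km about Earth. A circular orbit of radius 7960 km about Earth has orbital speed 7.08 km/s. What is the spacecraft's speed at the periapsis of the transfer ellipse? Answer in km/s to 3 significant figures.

From the circular-orbit relation v² = μ/r at r = 7960 km: μ = v²r = (7.08)² × 7960 = 3.99006×10^5 km³/s².
Transfer-ellipse semi-major axis a_t = (r₁ + r₂)/2 = (7960 + 53100)/2 = 30530 km.
At periapsis, r = 7960 km.
Applying v² = μ(2/r − 1/a_t): v = 9.337 km/s.

v = 9.34 km/s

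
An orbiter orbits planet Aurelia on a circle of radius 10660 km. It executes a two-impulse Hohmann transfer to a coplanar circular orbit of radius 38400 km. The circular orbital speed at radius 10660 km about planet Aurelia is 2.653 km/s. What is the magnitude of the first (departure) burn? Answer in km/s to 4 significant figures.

From the circular-orbit relation v² = μ/r at r = 10660 km: μ = v²r = (2.653)² × 10660 = 75029.4 km³/s².
Semi-major axis of the transfer orbit: a_t = (10660 + 38400)/2 = 24530 km.
On the circular orbit at r = 10660 km, v_c = √(μ/r) = 2.6530 km/s.
Vis-viva on the transfer ellipse at r = 10660 km gives v_t = √[μ(2/r − 1/a_t)] = 3.3194 km/s.
Δv₁ = |v_t − v_c| = |3.3194 − 2.6530| = 0.6664 km/s.

Δv₁ = 0.6664 km/s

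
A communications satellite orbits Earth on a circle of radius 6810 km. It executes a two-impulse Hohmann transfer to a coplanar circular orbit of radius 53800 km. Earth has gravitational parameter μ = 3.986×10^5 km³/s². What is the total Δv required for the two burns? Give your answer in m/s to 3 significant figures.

Δv = 3970 m/s

The Hohmann ellipse has a_t = (r₁ + r₂)/2 = 30305 km.
At r₁ the circular-orbit speed is v₁ = √(μ/r₁) = 7.6506 km/s.
On the transfer ellipse at r₁, vis-viva gives v_p = √[μ(2/r₁ − 1/a_t)] = 10.194 km/s.
First burn Δv₁ = |v_p − v₁| = 2.543 km/s.
At r₂, v₂ = √(μ/r₂) = 2.722 km/s.
Transfer-orbit speed at r₂: v_a = √[μ(2/r₂ − 1/a_t)] = 1.290 km/s.
Second burn Δv₂ = |v₂ − v_a| = 1.432 km/s.
Total Δv = Δv₁ + Δv₂ = 3.975 km/s.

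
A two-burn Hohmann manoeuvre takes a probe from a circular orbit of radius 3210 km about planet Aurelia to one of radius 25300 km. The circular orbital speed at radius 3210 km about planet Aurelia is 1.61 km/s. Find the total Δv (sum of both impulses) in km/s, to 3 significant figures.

Δv = 0.836 km/s

From the circular-orbit relation v² = μ/r at r = 3210 km: μ = v²r = (1.61)² × 3210 = 8320.64 km³/s².
Semi-major axis of the transfer orbit: a_t = (3210 + 25300)/2 = 14255 km.
Circular speed at r₁: v₁ = √(μ/r₁) = √(8320.64/3210) = 1.6100 km/s.
On the transfer ellipse at r₁, vis-viva gives v_p = √[μ(2/r₁ − 1/a_t)] = 2.1449 km/s.
First burn Δv₁ = |v_p − v₁| = 0.5349 km/s.
At r₂, v₂ = √(μ/r₂) = 0.57348 km/s.
Transfer-orbit speed at r₂: v_a = √[μ(2/r₂ − 1/a_t)] = 0.27214 km/s.
Second burn Δv₂ = |v₂ − v_a| = 0.3013 km/s.
Total Δv = Δv₁ + Δv₂ = 0.8362 km/s.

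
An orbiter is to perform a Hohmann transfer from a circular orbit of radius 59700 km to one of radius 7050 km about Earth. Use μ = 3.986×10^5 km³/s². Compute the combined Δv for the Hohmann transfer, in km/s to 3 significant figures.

Semi-major axis of the transfer orbit: a_t = (59700 + 7050)/2 = 33375 km.
Circular speed at r₁: v₁ = √(μ/r₁) = √(3.986×10^5/59700) = 2.5839 km/s.
Transfer-orbit speed at r₁ (vis-viva): v_a = √[μ(2/r₁ − 1/a_t)] = 1.1876 km/s.
First burn Δv₁ = |v_a − v₁| = 1.3963 km/s.
At r₂, v₂ = √(μ/r₂) = 7.519242 km/s.
Transfer-orbit speed at r₂: v_p = √[μ(2/r₂ − 1/a_t)] = 10.05659 km/s.
Second burn Δv₂ = |v₂ − v_p| = 2.5373 km/s.
Δv = Δv₁ + Δv₂ = 1.3963 + 2.5373 = 3.934 km/s.

Δv = 3.93 km/s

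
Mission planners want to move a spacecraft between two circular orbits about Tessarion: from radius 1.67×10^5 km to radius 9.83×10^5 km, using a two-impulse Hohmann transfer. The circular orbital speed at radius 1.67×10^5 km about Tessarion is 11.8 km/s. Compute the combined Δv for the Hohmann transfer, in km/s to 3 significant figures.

Δv = 5.87 km/s

From the circular-orbit relation v² = μ/r at r = 1.67×10^5 km: μ = v²r = (11.8)² × 1.67×10^5 = 2.32531×10^7 km³/s².
The Hohmann ellipse has a_t = (r₁ + r₂)/2 = 5.750×10^5 km.
Circular speed at r₁: v₁ = √(μ/r₁) = √(2.32531×10^7/1.670×10^5) = 11.8000 km/s.
Transfer-orbit speed at r₁ (v² = μ(2/r − 1/a)): v_p = √[μ(2/r₁ − 1/a_t)] = 15.4285 km/s.
First burn Δv₁ = |v_p − v₁| = 3.6285 km/s.
At r₂, v₂ = √(μ/r₂) = 4.86366 km/s.
Transfer-orbit speed at r₂: v_a = √[μ(2/r₂ − 1/a_t)] = 2.62113 km/s.
Second burn Δv₂ = |v₂ − v_a| = 2.2425 km/s.
Δv = Δv₁ + Δv₂ = 3.6285 + 2.2425 = 5.871 km/s.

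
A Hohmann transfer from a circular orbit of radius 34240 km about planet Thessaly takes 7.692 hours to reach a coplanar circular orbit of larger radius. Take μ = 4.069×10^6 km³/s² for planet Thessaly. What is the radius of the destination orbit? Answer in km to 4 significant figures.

r₂ = 1.020×10^5 km

Transfer time t = 7.692 hours = 27691.2 s, and t = π√(a_t³/μ).
So a_t = (μ t²/π²)^(1/3) = (4.069×10^6 × (27691.2)² / π²)^(1/3) = 68122 km.
Since a_t = (r₁ + r₂)/2, r₂ = 2a_t − r₁ = 2×68122 − 34240 = 1.02004×10^5 km.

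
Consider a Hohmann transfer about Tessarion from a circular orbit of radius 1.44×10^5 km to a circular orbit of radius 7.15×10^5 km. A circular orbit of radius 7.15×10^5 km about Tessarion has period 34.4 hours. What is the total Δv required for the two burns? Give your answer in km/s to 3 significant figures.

From Kepler's third law T² = 4π²r³/μ at r = 7.15×10^5 km, T = 34.4 hours = 34.4 × 3600 s = 1.2384×10^5 s: μ = 4π²r³/T² = 9.40927×10^8 km³/s².
Semi-major axis of the transfer orbit: a_t = (1.440×10^5 + 7.150×10^5)/2 = 4.295×10^5 km.
At r₁ the circular-orbit speed is v₁ = √(μ/r₁) = 80.8345 km/s.
Transfer-orbit speed at r₁ (vis-viva): v_p = √[μ(2/r₁ − 1/a_t)] = 104.296 km/s.
First burn Δv₁ = |v_p − v₁| = 23.46 km/s.
At r₂, v₂ = √(μ/r₂) = 36.28 km/s.
Transfer-orbit speed at r₂: v_a = √[μ(2/r₂ − 1/a_t)] = 21.01 km/s.
Second burn Δv₂ = |v₂ − v_a| = 15.27 km/s.
Total Δv = Δv₁ + Δv₂ = 38.73 km/s.

Δv = 38.7 km/s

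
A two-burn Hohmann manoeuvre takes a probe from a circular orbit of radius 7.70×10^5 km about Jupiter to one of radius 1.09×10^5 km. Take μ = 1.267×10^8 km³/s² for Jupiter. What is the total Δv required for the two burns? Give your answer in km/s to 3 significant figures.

Transfer-ellipse semi-major axis a_t = (r₁ + r₂)/2 = (7.700×10^5 + 1.090×10^5)/2 = 4.395×10^5 km.
Circular speed at r₁: v₁ = √(μ/r₁) = √(1.267×10^8/7.700×10^5) = 12.8275 km/s.
On the transfer ellipse at r₁, v² = μ(2/r − 1/a) gives v_a = √[μ(2/r₁ − 1/a_t)] = 6.38817 km/s.
First burn Δv₁ = |v_a − v₁| = 6.439 km/s.
Circular speed at r₂: v₂ = √(μ/r₂) = 34.094 km/s.
Transfer-orbit speed at r₂: v_p = √[μ(2/r₂ − 1/a_t)] = 45.127 km/s.
Second burn Δv₂ = |v₂ − v_p| = 11.03 km/s.
Δv = Δv₁ + Δv₂ = 6.439 + 11.03 = 17.47 km/s.

Δv = 17.5 km/s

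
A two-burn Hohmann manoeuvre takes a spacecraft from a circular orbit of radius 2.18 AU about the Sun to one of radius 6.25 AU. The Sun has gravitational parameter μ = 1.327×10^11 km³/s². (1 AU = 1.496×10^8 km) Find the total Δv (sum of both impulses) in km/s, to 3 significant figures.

Δv = 7.74 km/s

In km: r₁ = 2.18 × 1.496×10^8 = 3.26128×10^8 km; r₂ = 6.25 × 1.496×10^8 = 9.350×10^8 km.
The Hohmann ellipse has a_t = (r₁ + r₂)/2 = 6.30564×10^8 km.
Circular speed at r₁: v₁ = √(μ/r₁) = √(1.327×10^11/3.26128×10^8) = 20.172 km/s.
Transfer-orbit speed at r₁ (v² = μ(2/r − 1/a)): v_p = √[μ(2/r₁ − 1/a_t)] = 24.563 km/s.
First burn Δv₁ = |v_p − v₁| = 4.391 km/s.
Circular speed at r₂: v₂ = √(μ/r₂) = 11.9132 km/s.
Transfer-orbit speed at r₂: v_a = √[μ(2/r₂ − 1/a_t)] = 8.56760 km/s.
Second burn Δv₂ = |v₂ − v_a| = 3.346 km/s.
Δv = Δv₁ + Δv₂ = 4.391 + 3.346 = 7.737 km/s.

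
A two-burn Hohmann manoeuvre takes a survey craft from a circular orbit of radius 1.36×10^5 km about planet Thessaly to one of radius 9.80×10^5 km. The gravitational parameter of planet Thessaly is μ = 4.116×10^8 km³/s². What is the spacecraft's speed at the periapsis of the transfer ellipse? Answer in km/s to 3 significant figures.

v = 72.9 km/s

Semi-major axis of the transfer orbit: a_t = (1.360×10^5 + 9.800×10^5)/2 = 5.580×10^5 km.
The periapsis of the transfer ellipse is at r = 1.360×10^5 km.
Applying v² = μ(2/r − 1/a_t): v = 72.91 km/s.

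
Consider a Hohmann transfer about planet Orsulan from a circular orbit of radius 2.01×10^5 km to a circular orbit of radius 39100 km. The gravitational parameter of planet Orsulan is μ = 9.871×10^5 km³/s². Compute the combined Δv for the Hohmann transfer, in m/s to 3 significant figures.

The Hohmann ellipse has a_t = (r₁ + r₂)/2 = 1.2005×10^5 km.
Circular speed at r₁: v₁ = √(μ/r₁) = √(9.871×10^5/2.010×10^5) = 2.2161 km/s.
Transfer-orbit speed at r₁ (vis-viva): v_a = √[μ(2/r₁ − 1/a_t)] = 1.2647 km/s.
First burn Δv₁ = |v_a − v₁| = 0.9514 km/s.
At r₂, v₂ = √(μ/r₂) = 5.024 km/s.
Transfer-orbit speed at r₂: v_p = √[μ(2/r₂ − 1/a_t)] = 6.501 km/s.
Second burn Δv₂ = |v₂ − v_p| = 1.477 km/s.
Total Δv = Δv₁ + Δv₂ = 2.428 km/s.

Δv = 2430 m/s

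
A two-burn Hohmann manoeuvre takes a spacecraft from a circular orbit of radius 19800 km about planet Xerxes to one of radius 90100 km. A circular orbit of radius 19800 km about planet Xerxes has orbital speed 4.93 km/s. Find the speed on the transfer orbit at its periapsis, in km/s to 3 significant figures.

From the circular-orbit relation v² = μ/r at r = 19800 km: μ = v²r = (4.93)² × 19800 = 4.81237×10^5 km³/s².
Semi-major axis of the transfer orbit: a_t = (19800 + 90100)/2 = 54950 km.
The periapsis of the transfer ellipse is at r = 19800 km.
Vis-viva: v = √[μ(2/r − 1/a_t)] = √[4.81237×10^5 × (2/19800 − 1/54950)] = 6.313 km/s.

v = 6.31 km/s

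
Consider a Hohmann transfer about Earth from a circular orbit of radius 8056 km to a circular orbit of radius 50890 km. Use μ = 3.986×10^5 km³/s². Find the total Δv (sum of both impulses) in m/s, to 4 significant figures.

Transfer-ellipse semi-major axis a_t = (r₁ + r₂)/2 = (8056 + 50890)/2 = 29473 km.
At r₁ the circular-orbit speed is v₁ = √(μ/r₁) = 7.034 km/s.
Transfer-orbit speed at r₁ (vis-viva): v_p = √[μ(2/r₁ − 1/a_t)] = 9.243 km/s.
First burn Δv₁ = |v_p − v₁| = 2.209 km/s.
Circular speed at r₂: v₂ = √(μ/r₂) = 2.79867 km/s.
Transfer-orbit speed at r₂: v_a = √[μ(2/r₂ − 1/a_t)] = 1.46319 km/s.
Second burn Δv₂ = |v₂ − v_a| = 1.335 km/s.
Total Δv = Δv₁ + Δv₂ = 3.544 km/s.

Δv = 3544 m/s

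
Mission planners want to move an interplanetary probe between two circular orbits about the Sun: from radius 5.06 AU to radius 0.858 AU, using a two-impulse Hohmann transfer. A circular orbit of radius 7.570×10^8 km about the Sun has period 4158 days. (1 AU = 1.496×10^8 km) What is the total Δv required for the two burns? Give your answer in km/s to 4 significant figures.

From Kepler's third law T² = 4π²r³/μ at r = 7.570×10^8 km, T = 4158 days = 4158 × 86400 s = 3.592512×10^8 s: μ = 4π²r³/T² = 1.32694×10^11 km³/s².
In km: r₁ = 5.06 × 1.496×10^8 = 7.56976×10^8 km; r₂ = 0.858 × 1.496×10^8 = 1.283568×10^8 km.
Semi-major axis of the transfer orbit: a_t = (7.56976×10^8 + 1.283568×10^8)/2 = 4.426664×10^8 km.
Circular speed at r₁: v₁ = √(μ/r₁) = √(1.32694×10^11/7.56976×10^8) = 13.2399 km/s.
Transfer-orbit speed at r₁ (v² = μ(2/r − 1/a)): v_a = √[μ(2/r₁ − 1/a_t)] = 7.12944 km/s.
First burn Δv₁ = |v_a − v₁| = 6.110 km/s.
At r₂, v₂ = √(μ/r₂) = 32.1526 km/s.
Transfer-orbit speed at r₂: v_p = √[μ(2/r₂ − 1/a_t)] = 42.0454 km/s.
Second burn Δv₂ = |v₂ − v_p| = 9.893 km/s.
Δv = Δv₁ + Δv₂ = 6.110 + 9.893 = 16.00 km/s.

Δv = 16.00 km/s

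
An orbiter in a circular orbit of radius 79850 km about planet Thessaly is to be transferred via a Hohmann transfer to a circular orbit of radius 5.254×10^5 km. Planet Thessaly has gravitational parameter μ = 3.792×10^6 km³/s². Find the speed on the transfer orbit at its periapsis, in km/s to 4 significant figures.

Semi-major axis of the transfer orbit: a_t = (79850 + 5.254×10^5)/2 = 3.02625×10^5 km.
The periapsis of the transfer ellipse is at r = 79850 km.
Vis-viva: v = √[μ(2/r − 1/a_t)] = √[3.792×10^6 × (2/79850 − 1/3.02625×10^5)] = 9.080 km/s.

v = 9.080 km/s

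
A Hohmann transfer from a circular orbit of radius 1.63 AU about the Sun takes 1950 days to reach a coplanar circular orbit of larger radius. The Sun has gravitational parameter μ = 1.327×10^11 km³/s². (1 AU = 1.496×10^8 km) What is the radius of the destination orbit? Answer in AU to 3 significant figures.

In km: r₁ = 1.63 × 1.496×10^8 = 2.43848×10^8 km.
Transfer time t = 1950 days = 1.6848×10^8 s, and t = π√(a_t³/μ).
So a_t = (μ t²/π²)^(1/3) = (1.327×10^11 × (1.6848×10^8)² / π²)^(1/3) = 7.2536×10^8 km.
Since a_t = (r₁ + r₂)/2, r₂ = 2a_t − r₁ = 2×7.2536×10^8 − 2.43848×10^8 = 1.206872×10^9 km.
In AU: r₂ = 1.206872×10^9 / 1.496×10^8 = 8.07 AU.

r₂ = 8.07 AU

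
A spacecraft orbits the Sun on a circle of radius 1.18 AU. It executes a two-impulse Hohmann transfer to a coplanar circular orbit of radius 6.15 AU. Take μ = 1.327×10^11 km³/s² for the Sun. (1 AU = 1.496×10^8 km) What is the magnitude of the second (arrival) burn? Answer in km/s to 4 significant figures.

In km: r₁ = 1.18 × 1.496×10^8 = 1.76528×10^8 km; r₂ = 6.15 × 1.496×10^8 = 9.2004×10^8 km.
The Hohmann ellipse has a_t = (r₁ + r₂)/2 = 5.48284×10^8 km.
Circular speed at r = 9.2004×10^8 km: v_c = √(μ/r) = 12.01 km/s.
Transfer-orbit speed at the same r (vis-viva, a = a_t): v_t = √[μ(2/r − 1/a_t)] = 6.815 km/s.
Δv₂ = |v_t − v_c| = |6.815 − 12.01| = 5.195 km/s.

Δv₂ = 5.195 km/s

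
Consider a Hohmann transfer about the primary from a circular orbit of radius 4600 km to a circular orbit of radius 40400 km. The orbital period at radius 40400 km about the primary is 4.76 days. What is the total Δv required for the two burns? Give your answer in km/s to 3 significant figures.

From Kepler's third law T² = 4π²r³/μ at r = 40400 km, T = 4.76 days = 4.76 × 86400 s = 4.11264×10^5 s: μ = 4π²r³/T² = 15390.8 km³/s².
Semi-major axis of the transfer orbit: a_t = (4600 + 40400)/2 = 22500 km.
At r₁ the circular-orbit speed is v₁ = √(μ/r₁) = 1.82916 km/s.
Transfer-orbit speed at r₁ (v² = μ(2/r − 1/a)): v_p = √[μ(2/r₁ − 1/a_t)] = 2.45105 km/s.
First burn Δv₁ = |v_p − v₁| = 0.6219 km/s.
At r₂, v₂ = √(μ/r₂) = 0.6172 km/s.
Transfer-orbit speed at r₂: v_a = √[μ(2/r₂ − 1/a_t)] = 0.2791 km/s.
Second burn Δv₂ = |v₂ − v_a| = 0.3381 km/s.
Δv = Δv₁ + Δv₂ = 0.6219 + 0.3381 = 0.9600 km/s.

Δv = 0.960 km/s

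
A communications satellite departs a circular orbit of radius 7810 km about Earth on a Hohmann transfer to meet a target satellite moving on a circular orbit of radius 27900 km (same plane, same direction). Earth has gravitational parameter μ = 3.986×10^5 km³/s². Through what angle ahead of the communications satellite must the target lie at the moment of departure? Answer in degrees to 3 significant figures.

φ = 87.8°

Semi-major axis of the transfer orbit: a_t = (7810 + 27900)/2 = 17855 km.
The half-period of the transfer ellipse is t = π√(a_t³/μ) = 11871.9 s.
The target's mean motion on its circular orbit is ω₂ = √(μ/r₂³) = 1.35476×10^-4 rad/s.
Angle swept by the target during transfer: ω₂·t = 1.60836 rad = 92.152°.
Arrival is 180° from departure on the ellipse, so φ = 180° − 92.152° = 87.8°.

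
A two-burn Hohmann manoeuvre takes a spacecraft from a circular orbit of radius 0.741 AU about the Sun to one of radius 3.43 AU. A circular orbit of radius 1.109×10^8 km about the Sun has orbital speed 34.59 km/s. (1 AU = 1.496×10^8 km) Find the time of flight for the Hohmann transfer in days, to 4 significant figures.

From the circular-orbit relation v² = μ/r at r = 1.109×10^8 km: μ = v²r = (34.59)² × 1.109×10^8 = 1.32688×10^11 km³/s².
In km: r₁ = 0.741 × 1.496×10^8 = 1.108536×10^8 km; r₂ = 3.43 × 1.496×10^8 = 5.13128×10^8 km.
The Hohmann ellipse has a_t = (r₁ + r₂)/2 = 3.119908×10^8 km.
Transfer time t = π√(a_t³/μ) = π√((3.119908×10^8)³ / 1.32688×10^11) = 4.753×10^7 s.
Converting: 4.753×10^7 s ÷ 86400 s/day = 550.1 days.

t = 550.1 days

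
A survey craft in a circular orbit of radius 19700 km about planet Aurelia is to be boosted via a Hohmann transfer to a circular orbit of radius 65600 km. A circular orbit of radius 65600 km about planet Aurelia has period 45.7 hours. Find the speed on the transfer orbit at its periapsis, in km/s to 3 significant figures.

v = 5.67 km/s

From Kepler's third law T² = 4π²r³/μ at r = 65600 km, T = 45.7 hours = 45.7 × 3600 s = 1.6452×10^5 s: μ = 4π²r³/T² = 4.11750×10^5 km³/s².
Semi-major axis of the transfer orbit: a_t = (19700 + 65600)/2 = 42650 km.
The periapsis of the transfer ellipse is at r = 19700 km.
Vis-viva: v = √[μ(2/r − 1/a_t)] = √[4.11750×10^5 × (2/19700 − 1/42650)] = 5.670 km/s.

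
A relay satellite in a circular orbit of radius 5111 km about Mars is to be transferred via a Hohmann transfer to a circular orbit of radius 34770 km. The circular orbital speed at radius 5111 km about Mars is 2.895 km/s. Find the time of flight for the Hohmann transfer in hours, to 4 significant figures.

t = 11.87 hours

From the circular-orbit relation v² = μ/r at r = 5111 km: μ = v²r = (2.895)² × 5111 = 42835.4 km³/s².
The Hohmann ellipse has a_t = (r₁ + r₂)/2 = 19940.5 km.
Transfer time t = π√(a_t³/μ) = π√((19940.5)³ / 42835.4) = 42740 s.
Converting: 42740 s ÷ 3600 s/hour = 11.87 hours.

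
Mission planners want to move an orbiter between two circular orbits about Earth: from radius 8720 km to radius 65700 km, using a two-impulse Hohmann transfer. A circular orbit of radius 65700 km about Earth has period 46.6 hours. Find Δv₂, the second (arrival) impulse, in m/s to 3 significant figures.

Δv₂ = 1270 m/s

From Kepler's third law T² = 4π²r³/μ at r = 65700 km, T = 46.6 hours = 46.6 × 3600 s = 1.6776×10^5 s: μ = 4π²r³/T² = 3.97813×10^5 km³/s².
The Hohmann ellipse has a_t = (r₁ + r₂)/2 = 37210 km.
Circular speed at r = 65700 km: v_c = √(μ/r) = 2.46069 km/s.
Vis-viva on the transfer ellipse at r = 65700 km gives v_t = √[μ(2/r − 1/a_t)] = 1.19120 km/s.
Δv₂ = |v_t − v_c| = |1.19120 − 2.46069| = 1.269 km/s.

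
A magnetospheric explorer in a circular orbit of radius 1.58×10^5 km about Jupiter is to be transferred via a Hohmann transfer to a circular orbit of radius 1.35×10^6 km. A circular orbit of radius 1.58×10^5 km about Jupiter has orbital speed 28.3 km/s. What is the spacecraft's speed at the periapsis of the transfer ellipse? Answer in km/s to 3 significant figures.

v = 37.9 km/s

From the circular-orbit relation v² = μ/r at r = 1.58×10^5 km: μ = v²r = (28.3)² × 1.58×10^5 = 1.26541×10^8 km³/s².
Semi-major axis of the transfer orbit: a_t = (1.580×10^5 + 1.350×10^6)/2 = 7.540×10^5 km.
At periapsis, r = 1.580×10^5 km.
From the vis-viva equation, v = √[μ(2/r − 1/a_t)] = 37.87 km/s.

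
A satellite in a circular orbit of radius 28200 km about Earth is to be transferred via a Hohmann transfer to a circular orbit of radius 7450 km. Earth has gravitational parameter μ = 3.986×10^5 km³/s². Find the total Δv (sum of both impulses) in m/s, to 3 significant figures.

Δv = 3210 m/s

Transfer-ellipse semi-major axis a_t = (r₁ + r₂)/2 = (28200 + 7450)/2 = 17825 km.
Circular speed at r₁: v₁ = √(μ/r₁) = √(3.986×10^5/28200) = 3.760 km/s.
Transfer-orbit speed at r₁ (vis-viva): v_a = √[μ(2/r₁ − 1/a_t)] = 2.431 km/s.
First burn Δv₁ = |v_a − v₁| = 1.329 km/s.
At r₂, v₂ = √(μ/r₂) = 7.3146 km/s.
Transfer-orbit speed at r₂: v_p = √[μ(2/r₂ − 1/a_t)] = 9.2003 km/s.
Second burn Δv₂ = |v₂ − v_p| = 1.886 km/s.
Δv = Δv₁ + Δv₂ = 1.329 + 1.886 = 3.215 km/s.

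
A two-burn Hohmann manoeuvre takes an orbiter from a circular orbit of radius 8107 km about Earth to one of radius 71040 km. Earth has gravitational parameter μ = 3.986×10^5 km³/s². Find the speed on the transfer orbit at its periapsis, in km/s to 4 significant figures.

The Hohmann ellipse has a_t = (r₁ + r₂)/2 = 39573.5 km.
At periapsis, r = 8107 km.
From the vis-viva equation, v = √[μ(2/r − 1/a_t)] = 9.395 km/s.

v = 9.395 km/s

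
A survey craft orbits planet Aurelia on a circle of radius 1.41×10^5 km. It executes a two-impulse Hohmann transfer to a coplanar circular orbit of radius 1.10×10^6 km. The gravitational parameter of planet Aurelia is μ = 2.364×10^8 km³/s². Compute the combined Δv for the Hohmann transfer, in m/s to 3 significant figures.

The Hohmann ellipse has a_t = (r₁ + r₂)/2 = 6.205×10^5 km.
At r₁ the circular-orbit speed is v₁ = √(μ/r₁) = 40.95 km/s.
Transfer-orbit speed at r₁ (v² = μ(2/r − 1/a)): v_p = √[μ(2/r₁ − 1/a_t)] = 54.52 km/s.
First burn Δv₁ = |v_p − v₁| = 13.57 km/s.
At r₂, v₂ = √(μ/r₂) = 14.66 km/s.
Transfer-orbit speed at r₂: v_a = √[μ(2/r₂ − 1/a_t)] = 6.988 km/s.
Second burn Δv₂ = |v₂ − v_a| = 7.672 km/s.
Total Δv = Δv₁ + Δv₂ = 21.24 km/s.

Δv = 21200 m/s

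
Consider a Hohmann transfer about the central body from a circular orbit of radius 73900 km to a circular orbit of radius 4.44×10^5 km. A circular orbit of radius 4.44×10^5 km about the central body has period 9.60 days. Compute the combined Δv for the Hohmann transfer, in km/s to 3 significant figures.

Δv = 4.12 km/s

From Kepler's third law T² = 4π²r³/μ at r = 4.44×10^5 km, T = 9.60 days = 9.60 × 86400 s = 8.2944×10^5 s: μ = 4π²r³/T² = 5.02272×10^6 km³/s².
Transfer-ellipse semi-major axis a_t = (r₁ + r₂)/2 = (73900 + 4.440×10^5)/2 = 2.5895×10^5 km.
At r₁ the circular-orbit speed is v₁ = √(μ/r₁) = 8.2442 km/s.
On the transfer ellipse at r₁, vis-viva gives v_p = √[μ(2/r₁ − 1/a_t)] = 10.795 km/s.
First burn Δv₁ = |v_p − v₁| = 2.551 km/s.
At r₂, v₂ = √(μ/r₂) = 3.3634 km/s.
Transfer-orbit speed at r₂: v_a = √[μ(2/r₂ − 1/a_t)] = 1.7968 km/s.
Second burn Δv₂ = |v₂ − v_a| = 1.567 km/s.
Δv = Δv₁ + Δv₂ = 2.551 + 1.567 = 4.118 km/s.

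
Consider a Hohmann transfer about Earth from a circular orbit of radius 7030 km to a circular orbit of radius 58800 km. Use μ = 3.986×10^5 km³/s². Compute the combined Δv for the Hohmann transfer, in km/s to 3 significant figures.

Semi-major axis of the transfer orbit: a_t = (7030 + 58800)/2 = 32915 km.
At r₁ the circular-orbit speed is v₁ = √(μ/r₁) = 7.529931 km/s.
Transfer-orbit speed at r₁ (v² = μ(2/r − 1/a)): v_p = √[μ(2/r₁ − 1/a_t)] = 10.06428 km/s.
First burn Δv₁ = |v_p − v₁| = 2.5343 km/s.
Circular speed at r₂: v₂ = √(μ/r₂) = 2.60363 km/s.
Transfer-orbit speed at r₂: v_a = √[μ(2/r₂ − 1/a_t)] = 1.20326 km/s.
Second burn Δv₂ = |v₂ − v_a| = 1.4004 km/s.
Total Δv = Δv₁ + Δv₂ = 3.935 km/s.

Δv = 3.93 km/s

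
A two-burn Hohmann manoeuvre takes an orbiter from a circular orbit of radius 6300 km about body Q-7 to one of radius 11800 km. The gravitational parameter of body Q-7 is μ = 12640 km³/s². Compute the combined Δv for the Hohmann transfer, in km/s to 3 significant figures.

Transfer-ellipse semi-major axis a_t = (r₁ + r₂)/2 = (6300 + 11800)/2 = 9050 km.
Circular speed at r₁: v₁ = √(μ/r₁) = √(12640/6300) = 1.416 km/s.
On the transfer ellipse at r₁, vis-viva equation gives v_p = √[μ(2/r₁ − 1/a_t)] = 1.617 km/s.
First burn Δv₁ = |v_p − v₁| = 0.2010 km/s.
Circular speed at r₂: v₂ = √(μ/r₂) = 1.03498 km/s.
Transfer-orbit speed at r₂: v_a = √[μ(2/r₂ − 1/a_t)] = 0.863532 km/s.
Second burn Δv₂ = |v₂ − v_a| = 0.1714 km/s.
Δv = Δv₁ + Δv₂ = 0.2010 + 0.1714 = 0.3724 km/s.

Δv = 0.372 km/s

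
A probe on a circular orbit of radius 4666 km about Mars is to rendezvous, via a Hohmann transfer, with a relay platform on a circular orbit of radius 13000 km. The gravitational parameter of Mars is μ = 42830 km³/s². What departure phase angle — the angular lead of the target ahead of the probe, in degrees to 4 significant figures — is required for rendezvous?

φ = 79.19°

Transfer-ellipse semi-major axis a_t = (r₁ + r₂)/2 = (4666 + 13000)/2 = 8833 km.
Transfer time t = π√(a_t³/μ) = 12602 s.
The target's mean motion on its circular orbit is ω₂ = √(μ/r₂³) = 1.3962×10^-4 rad/s.
Angle swept by the target during transfer: ω₂·t = 1.7595 rad = 100.81°.
Arrival is 180° from departure on the ellipse, so φ = 180° − 100.81° = 79.19°.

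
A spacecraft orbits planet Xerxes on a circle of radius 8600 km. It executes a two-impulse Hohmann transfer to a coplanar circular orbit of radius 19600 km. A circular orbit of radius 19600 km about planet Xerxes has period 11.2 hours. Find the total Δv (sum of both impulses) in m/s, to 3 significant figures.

From Kepler's third law T² = 4π²r³/μ at r = 19600 km, T = 11.2 hours = 11.2 × 3600 s = 40320 s: μ = 4π²r³/T² = 1.82847×10^5 km³/s².
The Hohmann ellipse has a_t = (r₁ + r₂)/2 = 14100 km.
At r₁ the circular-orbit speed is v₁ = √(μ/r₁) = 4.6110 km/s.
On the transfer ellipse at r₁, vis-viva equation gives v_p = √[μ(2/r₁ − 1/a_t)] = 5.4364 km/s.
First burn Δv₁ = |v_p − v₁| = 0.8254 km/s.
Circular speed at r₂: v₂ = √(μ/r₂) = 3.054 km/s.
Transfer-orbit speed at r₂: v_a = √[μ(2/r₂ − 1/a_t)] = 2.385 km/s.
Second burn Δv₂ = |v₂ − v_a| = 0.6690 km/s.
Total Δv = Δv₁ + Δv₂ = 1.494 km/s.

Δv = 1490 m/s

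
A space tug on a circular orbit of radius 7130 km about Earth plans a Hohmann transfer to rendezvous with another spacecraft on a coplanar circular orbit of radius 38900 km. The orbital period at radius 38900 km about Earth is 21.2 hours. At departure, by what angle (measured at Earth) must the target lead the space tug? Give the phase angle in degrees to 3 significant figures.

φ = 98.1°

From Kepler's third law T² = 4π²r³/μ at r = 38900 km, T = 21.2 hours = 21.2 × 3600 s = 76320 s: μ = 4π²r³/T² = 3.98962×10^5 km³/s².
Semi-major axis of the transfer orbit: a_t = (7130 + 38900)/2 = 23015 km.
The half-period of the transfer ellipse is t = π√(a_t³/μ) = 17366 s.
The target's mean motion on its circular orbit is ω₂ = √(μ/r₂³) = 8.2327×10^-5 rad/s.
Angle swept by the target during transfer: ω₂·t = 1.4297 rad = 81.92°.
The space tug traverses 180° on the transfer ellipse, so the target must lead by 180° − 81.92° = 98.1°.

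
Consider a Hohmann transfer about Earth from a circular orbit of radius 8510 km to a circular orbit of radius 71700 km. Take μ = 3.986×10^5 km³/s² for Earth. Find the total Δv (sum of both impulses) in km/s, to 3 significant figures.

Δv = 3.58 km/s

The Hohmann ellipse has a_t = (r₁ + r₂)/2 = 40105 km.
At r₁ the circular-orbit speed is v₁ = √(μ/r₁) = 6.844 km/s.
On the transfer ellipse at r₁, vis-viva gives v_p = √[μ(2/r₁ − 1/a_t)] = 9.151 km/s.
First burn Δv₁ = |v_p − v₁| = 2.307 km/s.
At r₂, v₂ = √(μ/r₂) = 2.358 km/s.
Transfer-orbit speed at r₂: v_a = √[μ(2/r₂ − 1/a_t)] = 1.086 km/s.
Second burn Δv₂ = |v₂ − v_a| = 1.272 km/s.
Total Δv = Δv₁ + Δv₂ = 3.579 km/s.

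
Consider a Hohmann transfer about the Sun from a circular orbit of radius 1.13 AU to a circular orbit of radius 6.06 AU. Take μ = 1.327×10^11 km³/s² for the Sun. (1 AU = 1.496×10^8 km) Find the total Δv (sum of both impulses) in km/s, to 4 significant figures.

Δv = 13.67 km/s

In km: r₁ = 1.13 × 1.496×10^8 = 1.69048×10^8 km; r₂ = 6.06 × 1.496×10^8 = 9.06576×10^8 km.
Transfer-ellipse semi-major axis a_t = (r₁ + r₂)/2 = (1.69048×10^8 + 9.06576×10^8)/2 = 5.37812×10^8 km.
At r₁ the circular-orbit speed is v₁ = √(μ/r₁) = 28.0176 km/s.
On the transfer ellipse at r₁, v² = μ(2/r − 1/a) gives v_p = √[μ(2/r₁ − 1/a_t)] = 36.3762 km/s.
First burn Δv₁ = |v_p − v₁| = 8.3586 km/s.
Circular speed at r₂: v₂ = √(μ/r₂) = 12.09855 km/s.
Transfer-orbit speed at r₂: v_a = √[μ(2/r₂ − 1/a_t)] = 6.783020 km/s.
Second burn Δv₂ = |v₂ − v_a| = 5.3155 km/s.
Δv = Δv₁ + Δv₂ = 8.3586 + 5.3155 = 13.67 km/s.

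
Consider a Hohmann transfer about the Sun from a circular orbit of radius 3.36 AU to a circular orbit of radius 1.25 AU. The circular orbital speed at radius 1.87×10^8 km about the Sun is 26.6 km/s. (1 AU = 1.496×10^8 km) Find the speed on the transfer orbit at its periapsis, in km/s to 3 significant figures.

v = 32.1 km/s

From the circular-orbit relation v² = μ/r at r = 1.87×10^8 km: μ = v²r = (26.6)² × 1.87×10^8 = 1.32314×10^11 km³/s².
In km: r₁ = 3.36 × 1.496×10^8 = 5.02656×10^8 km; r₂ = 1.25 × 1.496×10^8 = 1.870×10^8 km.
Transfer-ellipse semi-major axis a_t = (r₁ + r₂)/2 = (5.02656×10^8 + 1.870×10^8)/2 = 3.44828×10^8 km.
At periapsis, r = 1.870×10^8 km.
Applying v² = μ(2/r − 1/a_t): v = 32.12 km/s.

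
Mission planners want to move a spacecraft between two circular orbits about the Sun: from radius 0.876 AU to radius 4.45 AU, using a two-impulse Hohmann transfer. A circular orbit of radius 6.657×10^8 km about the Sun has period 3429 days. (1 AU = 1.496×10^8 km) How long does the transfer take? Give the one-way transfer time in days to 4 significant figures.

t = 793.7 days

From Kepler's third law T² = 4π²r³/μ at r = 6.657×10^8 km, T = 3429 days = 3429 × 86400 s = 2.962656×10^8 s: μ = 4π²r³/T² = 1.32688×10^11 km³/s².
In km: r₁ = 0.876 × 1.496×10^8 = 1.310496×10^8 km; r₂ = 4.45 × 1.496×10^8 = 6.6572×10^8 km.
Semi-major axis of the transfer orbit: a_t = (1.310496×10^8 + 6.6572×10^8)/2 = 3.983848×10^8 km.
Transfer time t = π√(a_t³/μ) = π√((3.983848×10^8)³ / 1.32688×10^11) = 6.8578×10^7 s.
Converting: 6.8578×10^7 s ÷ 86400 s/day = 793.7 days.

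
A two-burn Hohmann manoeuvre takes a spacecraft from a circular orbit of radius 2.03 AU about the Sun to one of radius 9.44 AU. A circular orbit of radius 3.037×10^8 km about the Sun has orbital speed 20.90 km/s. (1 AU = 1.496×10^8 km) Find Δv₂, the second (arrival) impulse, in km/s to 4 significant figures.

From the circular-orbit relation v² = μ/r at r = 3.037×10^8 km: μ = v²r = (20.90)² × 3.037×10^8 = 1.32659×10^11 km³/s².
In km: r₁ = 2.03 × 1.496×10^8 = 3.03688×10^8 km; r₂ = 9.44 × 1.496×10^8 = 1.412224×10^9 km.
Transfer-ellipse semi-major axis a_t = (r₁ + r₂)/2 = (3.03688×10^8 + 1.412224×10^9)/2 = 8.57956×10^8 km.
Circular speed at r = 1.412224×10^9 km: v_c = √(μ/r) = 9.692 km/s.
Vis-viva on the transfer ellipse at r = 1.412224×10^9 km gives v_t = √[μ(2/r − 1/a_t)] = 5.766 km/s.
Δv₂ = |v_t − v_c| = |5.766 − 9.692| = 3.926 km/s.

Δv₂ = 3.926 km/s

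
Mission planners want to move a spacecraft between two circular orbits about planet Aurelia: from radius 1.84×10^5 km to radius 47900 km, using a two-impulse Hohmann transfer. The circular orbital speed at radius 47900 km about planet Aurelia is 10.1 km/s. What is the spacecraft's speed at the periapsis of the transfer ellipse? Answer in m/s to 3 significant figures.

v = 12700 m/s

From the circular-orbit relation v² = μ/r at r = 47900 km: μ = v²r = (10.1)² × 47900 = 4.88628×10^6 km³/s².
Semi-major axis of the transfer orbit: a_t = (1.840×10^5 + 47900)/2 = 1.1595×10^5 km.
At periapsis, r = 47900 km.
Applying v² = μ(2/r − 1/a_t): v = 12.72 km/s.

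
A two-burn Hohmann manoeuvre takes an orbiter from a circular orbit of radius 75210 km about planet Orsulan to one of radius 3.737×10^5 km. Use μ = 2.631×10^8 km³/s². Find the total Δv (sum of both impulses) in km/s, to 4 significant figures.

Δv = 28.35 km/s

Semi-major axis of the transfer orbit: a_t = (75210 + 3.737×10^5)/2 = 2.24455×10^5 km.
At r₁ the circular-orbit speed is v₁ = √(μ/r₁) = 59.1456 km/s.
On the transfer ellipse at r₁, vis-viva equation gives v_p = √[μ(2/r₁ − 1/a_t)] = 76.3167 km/s.
First burn Δv₁ = |v_p − v₁| = 17.1711 km/s.
Circular speed at r₂: v₂ = √(μ/r₂) = 26.53376 km/s.
Transfer-orbit speed at r₂: v_a = √[μ(2/r₂ − 1/a_t)] = 15.35932 km/s.
Second burn Δv₂ = |v₂ − v_a| = 11.1744 km/s.
Total Δv = Δv₁ + Δv₂ = 28.35 km/s.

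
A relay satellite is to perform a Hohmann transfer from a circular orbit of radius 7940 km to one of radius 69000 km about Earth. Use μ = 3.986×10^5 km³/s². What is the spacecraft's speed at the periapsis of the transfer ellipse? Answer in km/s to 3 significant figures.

Semi-major axis of the transfer orbit: a_t = (7940 + 69000)/2 = 38470 km.
The periapsis of the transfer ellipse is at r = 7940 km.
From the vis-viva equation, v = √[μ(2/r − 1/a_t)] = 9.489 km/s.

v = 9.49 km/s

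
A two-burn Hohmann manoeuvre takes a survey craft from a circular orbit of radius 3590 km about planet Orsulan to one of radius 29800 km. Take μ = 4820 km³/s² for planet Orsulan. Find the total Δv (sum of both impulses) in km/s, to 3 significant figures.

Transfer-ellipse semi-major axis a_t = (r₁ + r₂)/2 = (3590 + 29800)/2 = 16695 km.
At r₁ the circular-orbit speed is v₁ = √(μ/r₁) = 1.15871 km/s.
On the transfer ellipse at r₁, vis-viva gives v_p = √[μ(2/r₁ − 1/a_t)] = 1.54807 km/s.
First burn Δv₁ = |v_p − v₁| = 0.38936 km/s.
At r₂, v₂ = √(μ/r₂) = 0.40218 km/s.
Transfer-orbit speed at r₂: v_a = √[μ(2/r₂ − 1/a_t)] = 0.18650 km/s.
Second burn Δv₂ = |v₂ − v_a| = 0.21568 km/s.
Total Δv = Δv₁ + Δv₂ = 0.6050 km/s.

Δv = 0.605 km/s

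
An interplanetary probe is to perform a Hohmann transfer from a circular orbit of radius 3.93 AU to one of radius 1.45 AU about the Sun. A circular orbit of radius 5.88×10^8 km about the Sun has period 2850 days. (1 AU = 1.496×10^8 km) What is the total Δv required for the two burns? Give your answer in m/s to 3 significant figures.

Δv = 9140 m/s

From Kepler's third law T² = 4π²r³/μ at r = 5.88×10^8 km, T = 2850 days = 2850 × 86400 s = 2.4624×10^8 s: μ = 4π²r³/T² = 1.32365×10^11 km³/s².
In km: r₁ = 3.93 × 1.496×10^8 = 5.87928×10^8 km; r₂ = 1.45 × 1.496×10^8 = 2.1692×10^8 km.
The Hohmann ellipse has a_t = (r₁ + r₂)/2 = 4.02424×10^8 km.
Circular speed at r₁: v₁ = √(μ/r₁) = √(1.32365×10^11/5.87928×10^8) = 15.0046 km/s.
Transfer-orbit speed at r₁ (vis-viva): v_a = √[μ(2/r₁ − 1/a_t)] = 11.0162 km/s.
First burn Δv₁ = |v_a − v₁| = 3.9884 km/s.
At r₂, v₂ = √(μ/r₂) = 24.7023 km/s.
Transfer-orbit speed at r₂: v_p = √[μ(2/r₂ − 1/a_t)] = 29.8578 km/s.
Second burn Δv₂ = |v₂ − v_p| = 5.1555 km/s.
Total Δv = Δv₁ + Δv₂ = 9.144 km/s.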